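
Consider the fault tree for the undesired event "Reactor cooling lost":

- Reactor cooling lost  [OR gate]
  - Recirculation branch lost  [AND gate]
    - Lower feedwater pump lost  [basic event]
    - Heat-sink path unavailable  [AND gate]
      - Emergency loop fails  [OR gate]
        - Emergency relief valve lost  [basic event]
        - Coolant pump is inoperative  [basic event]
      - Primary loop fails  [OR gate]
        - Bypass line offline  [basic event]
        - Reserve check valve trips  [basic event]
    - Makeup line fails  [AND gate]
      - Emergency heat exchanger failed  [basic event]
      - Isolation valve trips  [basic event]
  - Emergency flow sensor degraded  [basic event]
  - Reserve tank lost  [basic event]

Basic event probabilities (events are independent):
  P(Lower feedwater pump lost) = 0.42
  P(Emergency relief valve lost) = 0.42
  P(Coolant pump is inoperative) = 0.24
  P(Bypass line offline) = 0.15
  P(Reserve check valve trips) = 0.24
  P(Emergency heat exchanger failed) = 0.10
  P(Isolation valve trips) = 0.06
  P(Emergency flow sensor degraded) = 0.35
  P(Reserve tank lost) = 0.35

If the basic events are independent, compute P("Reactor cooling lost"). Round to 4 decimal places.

P(Emergency loop fails) [OR] = 1 − (1−0.42) × (1−0.24) = 0.559200
P(Primary loop fails) [OR] = 1 − (1−0.15) × (1−0.24) = 0.354000
P(Heat-sink path unavailable) [AND] = 0.559200 × 0.354000 = 0.197957
P(Makeup line fails) [AND] = 0.10 × 0.06 = 0.006000
P(Recirculation branch lost) [AND] = 0.42 × 0.197957 × 0.006000 = 0.000499
P(Reactor cooling lost) [OR] = 1 − (1−0.000499) × (1−0.35) × (1−0.35) = 0.577711
Rounded to 4 decimal places: P(Reactor cooling lost) ≈ 0.5777.

0.5777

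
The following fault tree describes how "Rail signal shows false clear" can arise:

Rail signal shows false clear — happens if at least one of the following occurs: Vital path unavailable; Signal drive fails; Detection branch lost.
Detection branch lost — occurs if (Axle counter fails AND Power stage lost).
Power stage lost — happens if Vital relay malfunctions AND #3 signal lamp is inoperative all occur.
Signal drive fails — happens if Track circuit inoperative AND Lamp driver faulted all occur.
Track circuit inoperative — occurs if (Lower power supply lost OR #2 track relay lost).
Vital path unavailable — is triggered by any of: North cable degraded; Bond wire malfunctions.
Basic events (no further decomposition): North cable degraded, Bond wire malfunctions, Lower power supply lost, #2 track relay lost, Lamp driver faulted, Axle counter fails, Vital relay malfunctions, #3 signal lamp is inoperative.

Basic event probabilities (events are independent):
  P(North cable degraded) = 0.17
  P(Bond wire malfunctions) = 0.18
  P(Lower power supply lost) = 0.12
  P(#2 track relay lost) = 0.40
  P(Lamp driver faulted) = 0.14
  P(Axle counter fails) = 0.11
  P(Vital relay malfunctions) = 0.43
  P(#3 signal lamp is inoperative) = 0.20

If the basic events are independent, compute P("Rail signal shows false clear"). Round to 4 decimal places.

P(Vital path unavailable) [OR] = 1 − (1−0.17) × (1−0.18) = 0.319400
P(Track circuit inoperative) [OR] = 1 − (1−0.12) × (1−0.40) = 0.472000
P(Signal drive fails) [AND] = 0.472000 × 0.14 = 0.066080
P(Power stage lost) [AND] = 0.43 × 0.20 = 0.086000
P(Detection branch lost) [AND] = 0.11 × 0.086000 = 0.009460
P(Rail signal shows false clear) [OR] = 1 − (1−0.319400) × (1−0.066080) × (1−0.009460) = 0.370387
Rounded to 4 decimal places: P(Rail signal shows false clear) ≈ 0.3704.

0.3704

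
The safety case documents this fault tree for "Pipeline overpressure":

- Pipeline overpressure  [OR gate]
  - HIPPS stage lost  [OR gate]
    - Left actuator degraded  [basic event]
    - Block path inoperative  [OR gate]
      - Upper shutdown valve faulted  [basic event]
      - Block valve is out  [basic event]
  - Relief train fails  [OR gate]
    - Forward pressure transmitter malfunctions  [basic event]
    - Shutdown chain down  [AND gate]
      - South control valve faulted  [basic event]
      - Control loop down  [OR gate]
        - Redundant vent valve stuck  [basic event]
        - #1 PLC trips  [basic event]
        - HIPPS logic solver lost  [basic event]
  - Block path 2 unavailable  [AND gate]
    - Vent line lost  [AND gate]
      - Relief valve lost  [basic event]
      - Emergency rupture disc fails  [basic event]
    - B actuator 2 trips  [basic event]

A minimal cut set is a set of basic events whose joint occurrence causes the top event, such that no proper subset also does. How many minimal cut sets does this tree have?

Block path inoperative [OR]: union of children's cut sets → 2 cut set(s).
HIPPS stage lost [OR]: union of children's cut sets → 3 cut set(s).
Control loop down [OR]: union of children's cut sets → 3 cut set(s).
Shutdown chain down [AND]: one cut set from each child combined → 1 × 3 = 3 cut set(s).
Relief train fails [OR]: union of children's cut sets → 4 cut set(s).
Vent line lost [AND]: one cut set from each child combined → 1 × 1 = 1 cut set(s).
Block path 2 unavailable [AND]: one cut set from each child combined → 1 × 1 = 1 cut set(s).
Pipeline overpressure [OR]: union of children's cut sets → 8 cut set(s).
Minimal cut sets: {Left actuator degraded}; {Upper shutdown valve faulted}; {Block valve is out}; {Forward pressure transmitter malfunctions}; {Redundant vent valve stuck, South control valve faulted}; {#1 PLC trips, South control valve faulted}; {HIPPS logic solver lost, South control valve faulted}; {B actuator 2 trips, Emergency rupture disc fails, Relief valve lost}.

8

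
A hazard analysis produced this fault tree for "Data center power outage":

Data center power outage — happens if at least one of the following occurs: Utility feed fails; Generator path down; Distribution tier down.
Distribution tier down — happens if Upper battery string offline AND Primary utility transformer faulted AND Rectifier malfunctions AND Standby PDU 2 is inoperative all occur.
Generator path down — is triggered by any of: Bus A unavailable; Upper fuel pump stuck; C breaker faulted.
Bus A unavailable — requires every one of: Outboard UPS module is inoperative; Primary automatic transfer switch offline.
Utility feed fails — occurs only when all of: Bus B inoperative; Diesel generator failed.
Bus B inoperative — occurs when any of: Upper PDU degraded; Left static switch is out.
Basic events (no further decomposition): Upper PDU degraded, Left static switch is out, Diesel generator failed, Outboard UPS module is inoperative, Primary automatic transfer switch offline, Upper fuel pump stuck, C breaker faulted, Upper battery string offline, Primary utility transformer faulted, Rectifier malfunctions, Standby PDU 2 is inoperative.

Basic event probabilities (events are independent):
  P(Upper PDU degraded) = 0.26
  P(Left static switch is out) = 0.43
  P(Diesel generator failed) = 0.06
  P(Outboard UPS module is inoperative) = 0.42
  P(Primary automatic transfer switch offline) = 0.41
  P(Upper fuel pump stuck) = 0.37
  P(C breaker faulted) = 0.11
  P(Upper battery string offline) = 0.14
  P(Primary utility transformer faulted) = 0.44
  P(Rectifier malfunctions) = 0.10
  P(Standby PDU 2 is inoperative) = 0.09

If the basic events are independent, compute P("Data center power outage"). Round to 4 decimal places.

0.5522

P(Bus B inoperative) [OR] = 1 − (1−0.26) × (1−0.43) = 0.578200
P(Utility feed fails) [AND] = 0.578200 × 0.06 = 0.034692
P(Bus A unavailable) [AND] = 0.42 × 0.41 = 0.172200
P(Generator path down) [OR] = 1 − (1−0.172200) × (1−0.37) × (1−0.11) = 0.535853
P(Distribution tier down) [AND] = 0.14 × 0.44 × 0.10 × 0.09 = 0.000554
P(Data center power outage) [OR] = 1 − (1−0.034692) × (1−0.535853) × (1−0.000554) = 0.552203
Rounded to 4 decimal places: P(Data center power outage) ≈ 0.5522.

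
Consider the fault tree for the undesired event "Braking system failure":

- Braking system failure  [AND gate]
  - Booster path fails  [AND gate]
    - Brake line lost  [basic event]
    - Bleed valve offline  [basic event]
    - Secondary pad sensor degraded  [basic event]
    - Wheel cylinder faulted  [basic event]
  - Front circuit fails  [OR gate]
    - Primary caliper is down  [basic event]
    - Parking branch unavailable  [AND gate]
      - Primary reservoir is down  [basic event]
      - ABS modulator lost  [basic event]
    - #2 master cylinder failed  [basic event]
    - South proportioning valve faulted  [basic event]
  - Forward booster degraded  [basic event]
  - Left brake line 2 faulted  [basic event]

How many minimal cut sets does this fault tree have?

4

Booster path fails [AND]: one cut set from each child combined → 1 × 1 × 1 × 1 = 1 cut set(s).
Parking branch unavailable [AND]: one cut set from each child combined → 1 × 1 = 1 cut set(s).
Front circuit fails [OR]: union of children's cut sets → 4 cut set(s).
Braking system failure [AND]: one cut set from each child combined → 1 × 4 × 1 × 1 = 4 cut set(s).
Minimal cut sets: {Bleed valve offline, Brake line lost, Forward booster degraded, Left brake line 2 faulted, Primary caliper is down, Secondary pad sensor degraded, Wheel cylinder faulted}; {ABS modulator lost, Bleed valve offline, Brake line lost, Forward booster degraded, Left brake line 2 faulted, Primary reservoir is down, Secondary pad sensor degraded, Wheel cylinder faulted}; {#2 master cylinder failed, Bleed valve offline, Brake line lost, Forward booster degraded, Left brake line 2 faulted, Secondary pad sensor degraded, Wheel cylinder faulted}; {Bleed valve offline, Brake line lost, Forward booster degraded, Left brake line 2 faulted, Secondary pad sensor degraded, South proportioning valve faulted, Wheel cylinder faulted}.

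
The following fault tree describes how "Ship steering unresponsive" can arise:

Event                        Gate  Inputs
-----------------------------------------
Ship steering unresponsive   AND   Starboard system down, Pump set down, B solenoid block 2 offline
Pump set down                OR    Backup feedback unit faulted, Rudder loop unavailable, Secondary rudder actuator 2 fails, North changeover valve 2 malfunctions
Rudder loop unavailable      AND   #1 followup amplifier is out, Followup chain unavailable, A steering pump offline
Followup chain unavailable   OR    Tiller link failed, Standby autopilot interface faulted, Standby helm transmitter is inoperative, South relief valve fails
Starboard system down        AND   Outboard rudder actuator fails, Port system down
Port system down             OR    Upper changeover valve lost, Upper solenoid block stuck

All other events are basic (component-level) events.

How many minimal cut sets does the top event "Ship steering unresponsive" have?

14

Port system down [OR]: union of children's cut sets → 2 cut set(s).
Starboard system down [AND]: one cut set from each child combined → 1 × 2 = 2 cut set(s).
Followup chain unavailable [OR]: union of children's cut sets → 4 cut set(s).
Rudder loop unavailable [AND]: one cut set from each child combined → 1 × 4 × 1 = 4 cut set(s).
Pump set down [OR]: union of children's cut sets → 7 cut set(s).
Ship steering unresponsive [AND]: one cut set from each child combined → 2 × 7 × 1 = 14 cut set(s).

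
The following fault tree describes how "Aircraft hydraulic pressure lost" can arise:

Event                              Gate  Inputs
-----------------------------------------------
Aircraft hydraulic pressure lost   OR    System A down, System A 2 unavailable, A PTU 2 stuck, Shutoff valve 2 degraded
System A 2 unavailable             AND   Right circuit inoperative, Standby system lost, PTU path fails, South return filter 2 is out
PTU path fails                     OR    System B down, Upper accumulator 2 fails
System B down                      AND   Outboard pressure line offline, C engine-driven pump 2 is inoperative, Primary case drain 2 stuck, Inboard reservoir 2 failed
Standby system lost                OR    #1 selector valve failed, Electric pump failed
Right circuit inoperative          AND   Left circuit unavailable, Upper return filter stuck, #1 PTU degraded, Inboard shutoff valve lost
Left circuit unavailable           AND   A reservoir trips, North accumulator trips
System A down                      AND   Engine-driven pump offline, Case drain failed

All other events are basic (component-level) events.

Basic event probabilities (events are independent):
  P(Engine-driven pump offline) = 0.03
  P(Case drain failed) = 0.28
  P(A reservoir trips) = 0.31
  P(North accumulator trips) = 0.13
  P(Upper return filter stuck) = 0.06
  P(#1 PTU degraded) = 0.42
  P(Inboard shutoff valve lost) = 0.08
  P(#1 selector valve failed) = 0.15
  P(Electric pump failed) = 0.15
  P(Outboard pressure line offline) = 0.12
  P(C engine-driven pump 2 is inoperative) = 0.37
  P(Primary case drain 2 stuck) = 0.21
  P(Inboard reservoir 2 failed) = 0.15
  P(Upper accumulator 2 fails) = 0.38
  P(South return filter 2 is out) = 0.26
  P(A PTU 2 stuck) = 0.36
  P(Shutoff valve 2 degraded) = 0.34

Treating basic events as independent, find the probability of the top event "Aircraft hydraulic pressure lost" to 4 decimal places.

P(System A down) [AND] = 0.03 × 0.28 = 0.008400
P(Left circuit unavailable) [AND] = 0.31 × 0.13 = 0.040300
P(Right circuit inoperative) [AND] = 0.040300 × 0.06 × 0.42 × 0.08 = 0.000081
P(Standby system lost) [OR] = 1 − (1−0.15) × (1−0.15) = 0.277500
P(System B down) [AND] = 0.12 × 0.37 × 0.21 × 0.15 = 0.001399
P(PTU path fails) [OR] = 1 − (1−0.001399) × (1−0.38) = 0.380867
P(System A 2 unavailable) [AND] = 0.000081 × 0.277500 × 0.380867 × 0.26 = 0.000002
P(Aircraft hydraulic pressure lost) [OR] = 1 − (1−0.008400) × (1−0.000002) × (1−0.36) × (1−0.34) = 0.581149
Rounded to 4 decimal places: P(Aircraft hydraulic pressure lost) ≈ 0.5811.

0.5811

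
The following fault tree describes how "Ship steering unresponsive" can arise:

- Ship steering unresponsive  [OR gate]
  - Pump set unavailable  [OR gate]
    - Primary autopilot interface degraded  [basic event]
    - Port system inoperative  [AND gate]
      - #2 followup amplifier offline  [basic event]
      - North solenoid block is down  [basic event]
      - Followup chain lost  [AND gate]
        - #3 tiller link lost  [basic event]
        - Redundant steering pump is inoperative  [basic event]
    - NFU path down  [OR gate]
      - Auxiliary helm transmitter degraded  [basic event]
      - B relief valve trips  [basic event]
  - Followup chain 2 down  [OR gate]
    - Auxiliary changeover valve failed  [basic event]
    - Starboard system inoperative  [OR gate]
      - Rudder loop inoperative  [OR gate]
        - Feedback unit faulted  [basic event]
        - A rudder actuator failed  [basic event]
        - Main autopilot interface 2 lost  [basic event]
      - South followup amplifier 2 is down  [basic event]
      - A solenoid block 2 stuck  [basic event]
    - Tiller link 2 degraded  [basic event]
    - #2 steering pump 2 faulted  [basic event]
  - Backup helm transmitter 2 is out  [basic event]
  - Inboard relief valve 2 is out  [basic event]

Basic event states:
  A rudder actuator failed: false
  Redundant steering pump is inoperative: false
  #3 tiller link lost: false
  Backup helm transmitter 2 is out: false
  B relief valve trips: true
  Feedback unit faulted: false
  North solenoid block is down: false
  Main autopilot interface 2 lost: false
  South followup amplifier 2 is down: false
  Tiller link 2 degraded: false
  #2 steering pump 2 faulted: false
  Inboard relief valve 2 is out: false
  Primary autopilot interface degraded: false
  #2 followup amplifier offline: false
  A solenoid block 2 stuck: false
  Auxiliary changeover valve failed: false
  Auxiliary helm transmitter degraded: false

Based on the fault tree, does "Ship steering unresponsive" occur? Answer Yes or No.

Yes

Followup chain lost [AND]: #3 tiller link lost=not, Redundant steering pump is inoperative=not → not all inputs occur → does not occur.
Port system inoperative [AND]: #2 followup amplifier offline=not, North solenoid block is down=not, Followup chain lost=not → not all inputs occur → does not occur.
NFU path down [OR]: Auxiliary helm transmitter degraded=not, B relief valve trips=occurs → at least one input occurs → occurs.
Pump set unavailable [OR]: Primary autopilot interface degraded=not, Port system inoperative=not, NFU path down=occurs → at least one input occurs → occurs.
Rudder loop inoperative [OR]: Feedback unit faulted=not, A rudder actuator failed=not, Main autopilot interface 2 lost=not → no input occurs → does not occur.
Starboard system inoperative [OR]: Rudder loop inoperative=not, South followup amplifier 2 is down=not, A solenoid block 2 stuck=not → no input occurs → does not occur.
Followup chain 2 down [OR]: Auxiliary changeover valve failed=not, Starboard system inoperative=not, Tiller link 2 degraded=not, #2 steering pump 2 faulted=not → no input occurs → does not occur.
Ship steering unresponsive [OR]: Pump set unavailable=occurs, Followup chain 2 down=not, Backup helm transmitter 2 is out=not, Inboard relief valve 2 is out=not → at least one input occurs → occurs.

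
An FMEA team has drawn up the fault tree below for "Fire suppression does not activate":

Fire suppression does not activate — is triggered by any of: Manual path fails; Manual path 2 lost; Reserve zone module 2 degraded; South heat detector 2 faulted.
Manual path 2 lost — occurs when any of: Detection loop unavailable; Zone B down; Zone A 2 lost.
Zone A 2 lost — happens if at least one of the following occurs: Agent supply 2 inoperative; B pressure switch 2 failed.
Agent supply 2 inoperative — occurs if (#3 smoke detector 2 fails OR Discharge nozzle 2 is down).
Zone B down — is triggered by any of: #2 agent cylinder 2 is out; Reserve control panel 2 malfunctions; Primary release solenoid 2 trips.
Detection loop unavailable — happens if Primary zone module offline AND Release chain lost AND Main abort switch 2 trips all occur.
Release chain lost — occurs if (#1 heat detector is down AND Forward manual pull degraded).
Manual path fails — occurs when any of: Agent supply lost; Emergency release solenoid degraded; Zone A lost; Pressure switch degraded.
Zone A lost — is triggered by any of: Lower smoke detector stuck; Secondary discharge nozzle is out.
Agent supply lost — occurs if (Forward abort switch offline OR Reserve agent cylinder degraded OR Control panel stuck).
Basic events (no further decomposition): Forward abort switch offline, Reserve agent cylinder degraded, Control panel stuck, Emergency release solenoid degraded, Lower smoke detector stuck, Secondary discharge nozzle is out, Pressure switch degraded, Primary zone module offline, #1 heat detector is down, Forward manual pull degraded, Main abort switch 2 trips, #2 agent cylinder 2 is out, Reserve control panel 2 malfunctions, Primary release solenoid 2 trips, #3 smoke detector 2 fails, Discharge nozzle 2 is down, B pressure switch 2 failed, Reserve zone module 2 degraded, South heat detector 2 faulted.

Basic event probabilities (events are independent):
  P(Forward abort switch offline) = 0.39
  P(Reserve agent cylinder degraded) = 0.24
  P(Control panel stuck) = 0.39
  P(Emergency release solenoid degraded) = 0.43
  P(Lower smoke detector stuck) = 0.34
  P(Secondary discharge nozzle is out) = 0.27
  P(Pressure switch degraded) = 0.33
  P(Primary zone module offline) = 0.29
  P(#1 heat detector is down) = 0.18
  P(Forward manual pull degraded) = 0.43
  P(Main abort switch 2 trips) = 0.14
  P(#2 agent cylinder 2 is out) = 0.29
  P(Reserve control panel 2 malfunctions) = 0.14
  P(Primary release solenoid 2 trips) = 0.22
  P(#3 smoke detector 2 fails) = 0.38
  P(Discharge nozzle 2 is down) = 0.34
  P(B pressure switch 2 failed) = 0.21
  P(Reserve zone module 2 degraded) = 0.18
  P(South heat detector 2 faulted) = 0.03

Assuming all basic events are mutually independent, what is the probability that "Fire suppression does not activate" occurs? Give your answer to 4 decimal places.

0.9936

P(Agent supply lost) [OR] = 1 − (1−0.39) × (1−0.24) × (1−0.39) = 0.717204
P(Zone A lost) [OR] = 1 − (1−0.34) × (1−0.27) = 0.518200
P(Manual path fails) [OR] = 1 − (1−0.717204) × (1−0.43) × (1−0.518200) × (1−0.33) = 0.947966
P(Release chain lost) [AND] = 0.18 × 0.43 = 0.077400
P(Detection loop unavailable) [AND] = 0.29 × 0.077400 × 0.14 = 0.003142
P(Zone B down) [OR] = 1 − (1−0.29) × (1−0.14) × (1−0.22) = 0.523732
P(Agent supply 2 inoperative) [OR] = 1 − (1−0.38) × (1−0.34) = 0.590800
P(Zone A 2 lost) [OR] = 1 − (1−0.590800) × (1−0.21) = 0.676732
P(Manual path 2 lost) [OR] = 1 − (1−0.003142) × (1−0.523732) × (1−0.676732) = 0.846522
P(Fire suppression does not activate) [OR] = 1 − (1−0.947966) × (1−0.846522) × (1−0.18) × (1−0.03) = 0.993648
Rounded to 4 decimal places: P(Fire suppression does not activate) ≈ 0.9936.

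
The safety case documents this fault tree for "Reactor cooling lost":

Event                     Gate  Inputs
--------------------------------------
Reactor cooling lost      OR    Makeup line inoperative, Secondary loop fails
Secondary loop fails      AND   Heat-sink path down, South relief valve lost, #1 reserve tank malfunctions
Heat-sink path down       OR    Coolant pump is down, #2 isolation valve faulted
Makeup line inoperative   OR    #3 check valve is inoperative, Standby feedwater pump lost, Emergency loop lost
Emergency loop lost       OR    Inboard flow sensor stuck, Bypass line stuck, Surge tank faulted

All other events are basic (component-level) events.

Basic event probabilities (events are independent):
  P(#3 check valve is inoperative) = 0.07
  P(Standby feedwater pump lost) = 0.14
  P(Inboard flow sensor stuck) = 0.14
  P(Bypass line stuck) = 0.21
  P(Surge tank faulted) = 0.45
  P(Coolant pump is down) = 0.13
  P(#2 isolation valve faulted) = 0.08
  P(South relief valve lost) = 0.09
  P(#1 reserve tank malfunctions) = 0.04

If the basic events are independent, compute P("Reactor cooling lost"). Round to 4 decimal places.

0.7014

P(Emergency loop lost) [OR] = 1 − (1−0.14) × (1−0.21) × (1−0.45) = 0.626330
P(Makeup line inoperative) [OR] = 1 − (1−0.07) × (1−0.14) × (1−0.626330) = 0.701139
P(Heat-sink path down) [OR] = 1 − (1−0.13) × (1−0.08) = 0.199600
P(Secondary loop fails) [AND] = 0.199600 × 0.09 × 0.04 = 0.000719
P(Reactor cooling lost) [OR] = 1 − (1−0.701139) × (1−0.000719) = 0.701354
Rounded to 4 decimal places: P(Reactor cooling lost) ≈ 0.7014.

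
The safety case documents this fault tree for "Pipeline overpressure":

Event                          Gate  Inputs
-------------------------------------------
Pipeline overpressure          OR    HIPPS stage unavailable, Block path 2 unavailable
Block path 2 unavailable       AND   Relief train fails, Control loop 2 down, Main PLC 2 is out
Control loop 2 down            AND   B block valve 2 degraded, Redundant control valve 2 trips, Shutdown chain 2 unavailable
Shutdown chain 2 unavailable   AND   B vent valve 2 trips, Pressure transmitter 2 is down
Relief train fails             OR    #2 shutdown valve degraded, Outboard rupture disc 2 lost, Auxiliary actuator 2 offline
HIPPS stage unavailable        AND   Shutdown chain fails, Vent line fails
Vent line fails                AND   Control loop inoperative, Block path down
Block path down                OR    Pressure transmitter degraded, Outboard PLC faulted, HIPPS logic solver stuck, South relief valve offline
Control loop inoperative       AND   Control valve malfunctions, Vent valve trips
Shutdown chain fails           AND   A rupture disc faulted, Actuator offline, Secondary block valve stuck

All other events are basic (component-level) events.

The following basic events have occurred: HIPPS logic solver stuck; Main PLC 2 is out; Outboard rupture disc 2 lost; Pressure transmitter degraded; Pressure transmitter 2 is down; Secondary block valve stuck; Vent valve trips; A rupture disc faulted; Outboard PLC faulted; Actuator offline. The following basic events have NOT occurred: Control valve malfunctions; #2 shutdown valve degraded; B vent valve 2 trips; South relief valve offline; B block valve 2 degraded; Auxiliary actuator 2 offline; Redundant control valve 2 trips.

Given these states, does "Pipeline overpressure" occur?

No

Shutdown chain fails [AND]: A rupture disc faulted=occurs, Actuator offline=occurs, Secondary block valve stuck=occurs → all inputs occur → occurs.
Control loop inoperative [AND]: Control valve malfunctions=not, Vent valve trips=occurs → not all inputs occur → does not occur.
Block path down [OR]: Pressure transmitter degraded=occurs, Outboard PLC faulted=occurs, HIPPS logic solver stuck=occurs, South relief valve offline=not → at least one input occurs → occurs.
Vent line fails [AND]: Control loop inoperative=not, Block path down=occurs → not all inputs occur → does not occur.
HIPPS stage unavailable [AND]: Shutdown chain fails=occurs, Vent line fails=not → not all inputs occur → does not occur.
Relief train fails [OR]: #2 shutdown valve degraded=not, Outboard rupture disc 2 lost=occurs, Auxiliary actuator 2 offline=not → at least one input occurs → occurs.
Shutdown chain 2 unavailable [AND]: B vent valve 2 trips=not, Pressure transmitter 2 is down=occurs → not all inputs occur → does not occur.
Control loop 2 down [AND]: B block valve 2 degraded=not, Redundant control valve 2 trips=not, Shutdown chain 2 unavailable=not → not all inputs occur → does not occur.
Block path 2 unavailable [AND]: Relief train fails=occurs, Control loop 2 down=not, Main PLC 2 is out=occurs → not all inputs occur → does not occur.
Pipeline overpressure [OR]: HIPPS stage unavailable=not, Block path 2 unavailable=not → no input occurs → does not occur.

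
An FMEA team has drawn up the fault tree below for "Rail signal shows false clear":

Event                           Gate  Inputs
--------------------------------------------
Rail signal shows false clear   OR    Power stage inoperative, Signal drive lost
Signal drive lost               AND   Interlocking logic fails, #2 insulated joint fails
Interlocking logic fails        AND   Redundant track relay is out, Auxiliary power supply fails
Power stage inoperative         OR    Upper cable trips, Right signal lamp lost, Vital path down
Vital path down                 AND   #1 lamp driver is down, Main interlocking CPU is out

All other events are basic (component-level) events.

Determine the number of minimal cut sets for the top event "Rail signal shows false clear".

Vital path down [AND]: one cut set from each child combined → 1 × 1 = 1 cut set(s).
Power stage inoperative [OR]: union of children's cut sets → 3 cut set(s).
Interlocking logic fails [AND]: one cut set from each child combined → 1 × 1 = 1 cut set(s).
Signal drive lost [AND]: one cut set from each child combined → 1 × 1 = 1 cut set(s).
Rail signal shows false clear [OR]: union of children's cut sets → 4 cut set(s).
Minimal cut sets: {Upper cable trips}; {Right signal lamp lost}; {#1 lamp driver is down, Main interlocking CPU is out}; {#2 insulated joint fails, Auxiliary power supply fails, Redundant track relay is out}.

4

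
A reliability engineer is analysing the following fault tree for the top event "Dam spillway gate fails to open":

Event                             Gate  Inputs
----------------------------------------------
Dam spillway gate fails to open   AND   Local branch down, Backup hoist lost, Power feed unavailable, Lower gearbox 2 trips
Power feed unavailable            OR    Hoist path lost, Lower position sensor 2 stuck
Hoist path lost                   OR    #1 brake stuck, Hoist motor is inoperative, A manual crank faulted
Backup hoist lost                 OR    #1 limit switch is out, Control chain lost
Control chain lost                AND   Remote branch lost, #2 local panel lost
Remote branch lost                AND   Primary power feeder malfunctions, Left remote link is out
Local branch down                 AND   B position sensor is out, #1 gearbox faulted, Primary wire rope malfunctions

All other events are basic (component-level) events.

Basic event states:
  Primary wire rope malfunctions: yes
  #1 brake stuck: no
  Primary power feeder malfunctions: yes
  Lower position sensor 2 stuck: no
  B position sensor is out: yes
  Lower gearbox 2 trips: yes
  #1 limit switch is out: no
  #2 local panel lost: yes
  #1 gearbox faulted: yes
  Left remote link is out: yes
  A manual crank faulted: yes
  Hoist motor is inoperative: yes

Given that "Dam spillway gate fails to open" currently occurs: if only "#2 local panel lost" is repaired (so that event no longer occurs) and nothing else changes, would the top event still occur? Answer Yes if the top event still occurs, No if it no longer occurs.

Counterfactual: set "#2 local panel lost" to not occurred.
Local branch down [AND]: B position sensor is out=occurs, #1 gearbox faulted=occurs, Primary wire rope malfunctions=occurs → all inputs occur → occurs.
Remote branch lost [AND]: Primary power feeder malfunctions=occurs, Left remote link is out=occurs → all inputs occur → occurs.
Control chain lost [AND]: Remote branch lost=occurs, #2 local panel lost=not → not all inputs occur → does not occur.
Backup hoist lost [OR]: #1 limit switch is out=not, Control chain lost=not → no input occurs → does not occur.
Hoist path lost [OR]: #1 brake stuck=not, Hoist motor is inoperative=occurs, A manual crank faulted=occurs → at least one input occurs → occurs.
Power feed unavailable [OR]: Hoist path lost=occurs, Lower position sensor 2 stuck=not → at least one input occurs → occurs.
Dam spillway gate fails to open [AND]: Local branch down=occurs, Backup hoist lost=not, Power feed unavailable=occurs, Lower gearbox 2 trips=occurs → not all inputs occur → does not occur.

No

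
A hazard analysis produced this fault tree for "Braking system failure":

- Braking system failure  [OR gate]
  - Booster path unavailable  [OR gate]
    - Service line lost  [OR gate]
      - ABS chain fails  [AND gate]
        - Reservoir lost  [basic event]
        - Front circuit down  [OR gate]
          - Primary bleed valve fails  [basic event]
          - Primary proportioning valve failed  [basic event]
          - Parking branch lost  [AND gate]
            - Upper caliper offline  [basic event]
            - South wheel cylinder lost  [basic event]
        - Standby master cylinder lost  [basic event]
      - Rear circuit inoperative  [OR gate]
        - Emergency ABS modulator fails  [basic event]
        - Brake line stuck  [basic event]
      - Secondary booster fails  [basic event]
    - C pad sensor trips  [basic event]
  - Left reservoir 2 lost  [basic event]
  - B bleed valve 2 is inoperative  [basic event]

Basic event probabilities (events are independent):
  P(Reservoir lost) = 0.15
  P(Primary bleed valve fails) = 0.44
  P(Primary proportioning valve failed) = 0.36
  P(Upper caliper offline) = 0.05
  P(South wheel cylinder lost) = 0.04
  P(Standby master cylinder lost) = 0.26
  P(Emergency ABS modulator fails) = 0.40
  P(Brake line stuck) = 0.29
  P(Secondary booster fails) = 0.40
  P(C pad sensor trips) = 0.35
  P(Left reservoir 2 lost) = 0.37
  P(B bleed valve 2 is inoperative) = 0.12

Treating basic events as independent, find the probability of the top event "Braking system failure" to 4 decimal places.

0.9102

P(Parking branch lost) [AND] = 0.05 × 0.04 = 0.002000
P(Front circuit down) [OR] = 1 − (1−0.44) × (1−0.36) × (1−0.002000) = 0.642317
P(ABS chain fails) [AND] = 0.15 × 0.642317 × 0.26 = 0.025050
P(Rear circuit inoperative) [OR] = 1 − (1−0.40) × (1−0.29) = 0.574000
P(Service line lost) [OR] = 1 − (1−0.025050) × (1−0.574000) × (1−0.40) = 0.750803
P(Booster path unavailable) [OR] = 1 − (1−0.750803) × (1−0.35) = 0.838022
P(Braking system failure) [OR] = 1 − (1−0.838022) × (1−0.37) × (1−0.12) = 0.910199
Rounded to 4 decimal places: P(Braking system failure) ≈ 0.9102.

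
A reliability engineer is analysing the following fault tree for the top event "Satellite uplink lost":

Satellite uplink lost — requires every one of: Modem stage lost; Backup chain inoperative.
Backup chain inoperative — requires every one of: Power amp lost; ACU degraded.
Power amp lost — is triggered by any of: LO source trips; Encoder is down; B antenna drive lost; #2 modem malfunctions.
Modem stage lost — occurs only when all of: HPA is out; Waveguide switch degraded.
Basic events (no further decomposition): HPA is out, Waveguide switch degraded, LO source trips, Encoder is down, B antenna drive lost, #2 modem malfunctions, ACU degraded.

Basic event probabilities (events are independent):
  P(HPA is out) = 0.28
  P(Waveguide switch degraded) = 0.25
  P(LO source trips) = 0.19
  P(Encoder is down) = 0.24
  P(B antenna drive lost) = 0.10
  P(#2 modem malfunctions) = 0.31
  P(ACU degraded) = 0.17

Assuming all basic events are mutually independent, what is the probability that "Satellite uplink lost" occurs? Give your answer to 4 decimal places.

0.0074

P(Modem stage lost) [AND] = 0.28 × 0.25 = 0.070000
P(Power amp lost) [OR] = 1 − (1−0.19) × (1−0.24) × (1−0.10) × (1−0.31) = 0.617712
P(Backup chain inoperative) [AND] = 0.617712 × 0.17 = 0.105011
P(Satellite uplink lost) [AND] = 0.070000 × 0.105011 = 0.007351
Rounded to 4 decimal places: P(Satellite uplink lost) ≈ 0.0074.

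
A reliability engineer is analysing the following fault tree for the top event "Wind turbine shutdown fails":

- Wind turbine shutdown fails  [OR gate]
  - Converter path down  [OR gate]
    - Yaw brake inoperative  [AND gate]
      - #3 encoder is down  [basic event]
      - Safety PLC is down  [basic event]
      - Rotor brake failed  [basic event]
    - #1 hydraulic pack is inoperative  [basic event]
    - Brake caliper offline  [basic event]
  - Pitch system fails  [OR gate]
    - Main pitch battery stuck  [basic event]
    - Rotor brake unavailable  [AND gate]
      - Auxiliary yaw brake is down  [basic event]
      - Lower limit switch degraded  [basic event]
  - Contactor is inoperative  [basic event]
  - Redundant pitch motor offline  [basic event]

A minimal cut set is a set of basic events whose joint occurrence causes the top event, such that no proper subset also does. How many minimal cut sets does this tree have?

Yaw brake inoperative [AND]: one cut set from each child combined → 1 × 1 × 1 = 1 cut set(s).
Converter path down [OR]: union of children's cut sets → 3 cut set(s).
Rotor brake unavailable [AND]: one cut set from each child combined → 1 × 1 = 1 cut set(s).
Pitch system fails [OR]: union of children's cut sets → 2 cut set(s).
Wind turbine shutdown fails [OR]: union of children's cut sets → 7 cut set(s).
Minimal cut sets: {#3 encoder is down, Rotor brake failed, Safety PLC is down}; {#1 hydraulic pack is inoperative}; {Brake caliper offline}; {Main pitch battery stuck}; {Auxiliary yaw brake is down, Lower limit switch degraded}; {Contactor is inoperative}; {Redundant pitch motor offline}.

7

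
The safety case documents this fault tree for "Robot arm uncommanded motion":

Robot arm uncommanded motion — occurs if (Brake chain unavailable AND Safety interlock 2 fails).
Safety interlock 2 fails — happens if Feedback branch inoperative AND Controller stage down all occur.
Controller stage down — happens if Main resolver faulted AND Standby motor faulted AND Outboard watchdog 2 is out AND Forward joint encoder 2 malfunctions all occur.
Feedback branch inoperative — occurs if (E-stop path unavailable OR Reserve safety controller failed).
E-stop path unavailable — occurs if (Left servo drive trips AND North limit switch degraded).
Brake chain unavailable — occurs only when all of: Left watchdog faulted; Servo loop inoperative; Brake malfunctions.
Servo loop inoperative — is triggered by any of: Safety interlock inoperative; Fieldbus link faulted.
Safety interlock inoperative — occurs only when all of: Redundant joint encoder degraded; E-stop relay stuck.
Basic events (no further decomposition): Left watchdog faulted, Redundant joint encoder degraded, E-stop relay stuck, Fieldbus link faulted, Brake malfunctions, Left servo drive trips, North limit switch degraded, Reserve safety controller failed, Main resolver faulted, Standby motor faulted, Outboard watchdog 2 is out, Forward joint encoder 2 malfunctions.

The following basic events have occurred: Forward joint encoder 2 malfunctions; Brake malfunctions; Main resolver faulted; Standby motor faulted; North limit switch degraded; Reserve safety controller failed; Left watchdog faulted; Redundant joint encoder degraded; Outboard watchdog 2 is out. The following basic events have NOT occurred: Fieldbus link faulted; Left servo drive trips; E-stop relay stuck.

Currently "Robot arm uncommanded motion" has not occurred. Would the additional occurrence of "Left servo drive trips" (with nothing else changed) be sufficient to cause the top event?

No

Counterfactual: set "Left servo drive trips" to occurred.
Safety interlock inoperative [AND]: Redundant joint encoder degraded=occurs, E-stop relay stuck=not → not all inputs occur → does not occur.
Servo loop inoperative [OR]: Safety interlock inoperative=not, Fieldbus link faulted=not → no input occurs → does not occur.
Brake chain unavailable [AND]: Left watchdog faulted=occurs, Servo loop inoperative=not, Brake malfunctions=occurs → not all inputs occur → does not occur.
E-stop path unavailable [AND]: Left servo drive trips=occurs, North limit switch degraded=occurs → all inputs occur → occurs.
Feedback branch inoperative [OR]: E-stop path unavailable=occurs, Reserve safety controller failed=occurs → at least one input occurs → occurs.
Controller stage down [AND]: Main resolver faulted=occurs, Standby motor faulted=occurs, Outboard watchdog 2 is out=occurs, Forward joint encoder 2 malfunctions=occurs → all inputs occur → occurs.
Safety interlock 2 fails [AND]: Feedback branch inoperative=occurs, Controller stage down=occurs → all inputs occur → occurs.
Robot arm uncommanded motion [AND]: Brake chain unavailable=not, Safety interlock 2 fails=occurs → not all inputs occur → does not occur.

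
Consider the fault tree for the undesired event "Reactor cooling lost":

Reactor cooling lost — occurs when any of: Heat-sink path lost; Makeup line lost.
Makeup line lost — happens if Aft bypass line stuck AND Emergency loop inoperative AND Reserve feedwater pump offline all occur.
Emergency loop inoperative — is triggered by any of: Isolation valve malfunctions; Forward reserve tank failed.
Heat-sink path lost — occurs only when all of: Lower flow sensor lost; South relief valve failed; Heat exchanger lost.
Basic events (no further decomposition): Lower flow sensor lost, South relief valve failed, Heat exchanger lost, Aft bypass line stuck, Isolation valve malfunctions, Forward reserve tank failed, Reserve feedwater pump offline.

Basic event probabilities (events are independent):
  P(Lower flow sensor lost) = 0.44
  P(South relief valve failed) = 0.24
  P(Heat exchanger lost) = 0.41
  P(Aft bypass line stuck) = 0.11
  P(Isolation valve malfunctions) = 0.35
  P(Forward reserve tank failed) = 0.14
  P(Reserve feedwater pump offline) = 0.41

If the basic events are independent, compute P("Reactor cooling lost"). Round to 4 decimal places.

P(Heat-sink path lost) [AND] = 0.44 × 0.24 × 0.41 = 0.043296
P(Emergency loop inoperative) [OR] = 1 − (1−0.35) × (1−0.14) = 0.441000
P(Makeup line lost) [AND] = 0.11 × 0.441000 × 0.41 = 0.019889
P(Reactor cooling lost) [OR] = 1 − (1−0.043296) × (1−0.019889) = 0.062324
Rounded to 4 decimal places: P(Reactor cooling lost) ≈ 0.0623.

0.0623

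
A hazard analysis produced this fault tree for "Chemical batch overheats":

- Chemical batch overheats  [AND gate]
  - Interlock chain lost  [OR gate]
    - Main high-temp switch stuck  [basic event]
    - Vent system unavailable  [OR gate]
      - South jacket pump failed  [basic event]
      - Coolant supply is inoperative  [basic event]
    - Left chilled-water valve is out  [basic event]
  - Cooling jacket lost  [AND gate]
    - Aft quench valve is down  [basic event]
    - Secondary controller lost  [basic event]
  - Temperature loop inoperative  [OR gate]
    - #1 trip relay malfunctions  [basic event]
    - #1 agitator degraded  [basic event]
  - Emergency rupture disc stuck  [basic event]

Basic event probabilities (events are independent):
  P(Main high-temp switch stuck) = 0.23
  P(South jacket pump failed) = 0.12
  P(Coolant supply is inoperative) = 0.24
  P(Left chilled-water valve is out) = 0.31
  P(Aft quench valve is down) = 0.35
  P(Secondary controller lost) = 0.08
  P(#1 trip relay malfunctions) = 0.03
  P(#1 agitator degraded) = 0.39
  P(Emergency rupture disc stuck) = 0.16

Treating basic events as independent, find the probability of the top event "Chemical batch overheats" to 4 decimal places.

P(Vent system unavailable) [OR] = 1 − (1−0.12) × (1−0.24) = 0.331200
P(Interlock chain lost) [OR] = 1 − (1−0.23) × (1−0.331200) × (1−0.31) = 0.644667
P(Cooling jacket lost) [AND] = 0.35 × 0.08 = 0.028000
P(Temperature loop inoperative) [OR] = 1 − (1−0.03) × (1−0.39) = 0.408300
P(Chemical batch overheats) [AND] = 0.644667 × 0.028000 × 0.408300 × 0.16 = 0.001179
Rounded to 4 decimal places: P(Chemical batch overheats) ≈ 0.0012.

0.0012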